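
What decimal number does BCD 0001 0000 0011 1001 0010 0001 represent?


Each 4-bit group → digit:
  0001 → 1
  0000 → 0
  0011 → 3
  1001 → 9
  0010 → 2
  0001 → 1
= 103921


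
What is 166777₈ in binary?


Each octal digit → 3 binary bits:
  1 = 001
  6 = 110
  6 = 110
  7 = 111
  7 = 111
  7 = 111
Concatenate: 001 110 110 111 111 111
= 001110110111111111


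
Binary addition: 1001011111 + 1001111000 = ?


Align and add column by column (LSB to MSB, carry propagating):
  01001011111
+ 01001111000
  -----------
  col 0: 1 + 0 + 0 (carry in) = 1 → bit 1, carry out 0
  col 1: 1 + 0 + 0 (carry in) = 1 → bit 1, carry out 0
  col 2: 1 + 0 + 0 (carry in) = 1 → bit 1, carry out 0
  col 3: 1 + 1 + 0 (carry in) = 2 → bit 0, carry out 1
  col 4: 1 + 1 + 1 (carry in) = 3 → bit 1, carry out 1
  col 5: 0 + 1 + 1 (carry in) = 2 → bit 0, carry out 1
  col 6: 1 + 1 + 1 (carry in) = 3 → bit 1, carry out 1
  col 7: 0 + 0 + 1 (carry in) = 1 → bit 1, carry out 0
  col 8: 0 + 0 + 0 (carry in) = 0 → bit 0, carry out 0
  col 9: 1 + 1 + 0 (carry in) = 2 → bit 0, carry out 1
  col 10: 0 + 0 + 1 (carry in) = 1 → bit 1, carry out 0
Reading bits MSB→LSB: 10011010111
Strip leading zeros: 10011010111
= 10011010111


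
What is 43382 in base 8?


Divide by 8 repeatedly:
43382 ÷ 8 = 5422 remainder 6
5422 ÷ 8 = 677 remainder 6
677 ÷ 8 = 84 remainder 5
84 ÷ 8 = 10 remainder 4
10 ÷ 8 = 1 remainder 2
1 ÷ 8 = 0 remainder 1
Reading remainders bottom-up:
= 0o124566


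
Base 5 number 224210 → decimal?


Positional values (base 5):
  0 × 5^0 = 0 × 1 = 0
  1 × 5^1 = 1 × 5 = 5
  2 × 5^2 = 2 × 25 = 50
  4 × 5^3 = 4 × 125 = 500
  2 × 5^4 = 2 × 625 = 1250
  2 × 5^5 = 2 × 3125 = 6250
Sum = 0 + 5 + 50 + 500 + 1250 + 6250
= 8055


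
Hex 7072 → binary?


Each hex digit → 4 binary bits:
  7 = 0111
  0 = 0000
  7 = 0111
  2 = 0010
Concatenate: 0111 0000 0111 0010
= 0111000001110010


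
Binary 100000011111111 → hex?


Group into 4-bit nibbles: 0100000011111111
  0100 = 4
  0000 = 0
  1111 = F
  1111 = F
= 0x40FF


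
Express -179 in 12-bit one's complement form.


Original: 000010110011
Invert all bits:
  bit 0: 0 → 1
  bit 1: 0 → 1
  bit 2: 0 → 1
  bit 3: 0 → 1
  bit 4: 1 → 0
  bit 5: 0 → 1
  bit 6: 1 → 0
  bit 7: 1 → 0
  bit 8: 0 → 1
  bit 9: 0 → 1
  bit 10: 1 → 0
  bit 11: 1 → 0
= 111101001100


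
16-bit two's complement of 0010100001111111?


Original: 0010100001111111
Step 1 - Invert all bits: 1101011110000000
Step 2 - Add 1: 1101011110000000 + 1
= 1101011110000001 (represents -10367)


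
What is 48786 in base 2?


Divide by 2 repeatedly:
48786 ÷ 2 = 24393 remainder 0
24393 ÷ 2 = 12196 remainder 1
12196 ÷ 2 = 6098 remainder 0
6098 ÷ 2 = 3049 remainder 0
3049 ÷ 2 = 1524 remainder 1
1524 ÷ 2 = 762 remainder 0
762 ÷ 2 = 381 remainder 0
381 ÷ 2 = 190 remainder 1
190 ÷ 2 = 95 remainder 0
95 ÷ 2 = 47 remainder 1
47 ÷ 2 = 23 remainder 1
23 ÷ 2 = 11 remainder 1
11 ÷ 2 = 5 remainder 1
5 ÷ 2 = 2 remainder 1
2 ÷ 2 = 1 remainder 0
1 ÷ 2 = 0 remainder 1
Reading remainders bottom-up:
= 1011111010010010


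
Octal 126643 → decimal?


Positional values:
Position 0: 3 × 8^0 = 3
Position 1: 4 × 8^1 = 32
Position 2: 6 × 8^2 = 384
Position 3: 6 × 8^3 = 3072
Position 4: 2 × 8^4 = 8192
Position 5: 1 × 8^5 = 32768
Sum = 3 + 32 + 384 + 3072 + 8192 + 32768
= 44451


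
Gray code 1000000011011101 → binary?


Gray code: 1000000011011101
MSB stays the same: 1
Each subsequent bit = prev_binary XOR current_gray:
  B[1] = 1 XOR 0 = 1
  B[2] = 1 XOR 0 = 1
  B[3] = 1 XOR 0 = 1
  B[4] = 1 XOR 0 = 1
  B[5] = 1 XOR 0 = 1
  B[6] = 1 XOR 0 = 1
  B[7] = 1 XOR 0 = 1
  B[8] = 1 XOR 1 = 0
  B[9] = 0 XOR 1 = 1
  B[10] = 1 XOR 0 = 1
  B[11] = 1 XOR 1 = 0
  B[12] = 0 XOR 1 = 1
  B[13] = 1 XOR 1 = 0
  B[14] = 0 XOR 0 = 0
  B[15] = 0 XOR 1 = 1
= 1111111101101001 (65385 decimal)


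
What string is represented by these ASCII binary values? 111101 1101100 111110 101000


Codes (binary): 111101 1101100 111110 101000
Per-code ASCII lookup:
  111101 = 61  (special character) → '='
  1101100 = 108  (range 97-122: lowercase, 108 - 97 = 11) → 'l'
  111110 = 62  (special character) → '>'
  101000 = 40  (special character) → '('
= '=l>('


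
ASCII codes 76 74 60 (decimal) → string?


Codes (decimal): 76 74 60
Per-code ASCII lookup:
  76  (range 65-90: uppercase, 76 - 65 = 11) → 'L'
  74  (range 65-90: uppercase, 74 - 65 = 9) → 'J'
  60  (special character) → '<'
= 'LJ<'


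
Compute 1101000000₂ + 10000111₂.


Align and add column by column (LSB to MSB, carry propagating):
  01101000000
+ 00010000111
  -----------
  col 0: 0 + 1 + 0 (carry in) = 1 → bit 1, carry out 0
  col 1: 0 + 1 + 0 (carry in) = 1 → bit 1, carry out 0
  col 2: 0 + 1 + 0 (carry in) = 1 → bit 1, carry out 0
  col 3: 0 + 0 + 0 (carry in) = 0 → bit 0, carry out 0
  col 4: 0 + 0 + 0 (carry in) = 0 → bit 0, carry out 0
  col 5: 0 + 0 + 0 (carry in) = 0 → bit 0, carry out 0
  col 6: 1 + 0 + 0 (carry in) = 1 → bit 1, carry out 0
  col 7: 0 + 1 + 0 (carry in) = 1 → bit 1, carry out 0
  col 8: 1 + 0 + 0 (carry in) = 1 → bit 1, carry out 0
  col 9: 1 + 0 + 0 (carry in) = 1 → bit 1, carry out 0
  col 10: 0 + 0 + 0 (carry in) = 0 → bit 0, carry out 0
Reading bits MSB→LSB: 01111000111
Strip leading zeros: 1111000111
= 1111000111


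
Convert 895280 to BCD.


Each digit → 4-bit binary:
  8 → 1000
  9 → 1001
  5 → 0101
  2 → 0010
  8 → 1000
  0 → 0000
= 1000 1001 0101 0010 1000 0000


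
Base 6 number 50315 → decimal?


Positional values (base 6):
  5 × 6^0 = 5 × 1 = 5
  1 × 6^1 = 1 × 6 = 6
  3 × 6^2 = 3 × 36 = 108
  0 × 6^3 = 0 × 216 = 0
  5 × 6^4 = 5 × 1296 = 6480
Sum = 5 + 6 + 108 + 0 + 6480
= 6599


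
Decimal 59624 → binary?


Divide by 2 repeatedly:
59624 ÷ 2 = 29812 remainder 0
29812 ÷ 2 = 14906 remainder 0
14906 ÷ 2 = 7453 remainder 0
7453 ÷ 2 = 3726 remainder 1
3726 ÷ 2 = 1863 remainder 0
1863 ÷ 2 = 931 remainder 1
931 ÷ 2 = 465 remainder 1
465 ÷ 2 = 232 remainder 1
232 ÷ 2 = 116 remainder 0
116 ÷ 2 = 58 remainder 0
58 ÷ 2 = 29 remainder 0
29 ÷ 2 = 14 remainder 1
14 ÷ 2 = 7 remainder 0
7 ÷ 2 = 3 remainder 1
3 ÷ 2 = 1 remainder 1
1 ÷ 2 = 0 remainder 1
Reading remainders bottom-up:
= 1110100011101000


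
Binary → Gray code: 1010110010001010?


Binary: 1010110010001010
Gray code: G = B XOR (B >> 1)
B >> 1 = 0101011001000101
1010110010001010 XOR 0101011001000101:
  1 XOR 0 = 1
  0 XOR 1 = 1
  1 XOR 0 = 1
  0 XOR 1 = 1
  1 XOR 0 = 1
  1 XOR 1 = 0
  0 XOR 1 = 1
  0 XOR 0 = 0
  1 XOR 0 = 1
  0 XOR 1 = 1
  0 XOR 0 = 0
  0 XOR 0 = 0
  1 XOR 0 = 1
  0 XOR 1 = 1
  1 XOR 0 = 1
  0 XOR 1 = 1
= 1111101011001111


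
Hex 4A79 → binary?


Each hex digit → 4 binary bits:
  4 = 0100
  A = 1010
  7 = 0111
  9 = 1001
Concatenate: 0100 1010 0111 1001
= 0100101001111001


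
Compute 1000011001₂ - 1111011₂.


Align and subtract column by column (LSB to MSB, borrowing when needed):
  1000011001
- 0001111011
  ----------
  col 0: (1 - 0 borrow-in) - 1 → 1 - 1 = 0, borrow out 0
  col 1: (0 - 0 borrow-in) - 1 → borrow from next column: (0+2) - 1 = 1, borrow out 1
  col 2: (0 - 1 borrow-in) - 0 → borrow from next column: (-1+2) - 0 = 1, borrow out 1
  col 3: (1 - 1 borrow-in) - 1 → borrow from next column: (0+2) - 1 = 1, borrow out 1
  col 4: (1 - 1 borrow-in) - 1 → borrow from next column: (0+2) - 1 = 1, borrow out 1
  col 5: (0 - 1 borrow-in) - 1 → borrow from next column: (-1+2) - 1 = 0, borrow out 1
  col 6: (0 - 1 borrow-in) - 1 → borrow from next column: (-1+2) - 1 = 0, borrow out 1
  col 7: (0 - 1 borrow-in) - 0 → borrow from next column: (-1+2) - 0 = 1, borrow out 1
  col 8: (0 - 1 borrow-in) - 0 → borrow from next column: (-1+2) - 0 = 1, borrow out 1
  col 9: (1 - 1 borrow-in) - 0 → 0 - 0 = 0, borrow out 0
Reading bits MSB→LSB: 0110011110
Strip leading zeros: 110011110
= 110011110


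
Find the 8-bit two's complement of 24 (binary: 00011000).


Original: 00011000
Step 1 - Invert all bits: 11100111
Step 2 - Add 1: 11100111 + 1
= 11101000 (represents -24)


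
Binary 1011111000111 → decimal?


Positional values:
Bit 0: 1 × 2^0 = 1
Bit 1: 1 × 2^1 = 2
Bit 2: 1 × 2^2 = 4
Bit 6: 1 × 2^6 = 64
Bit 7: 1 × 2^7 = 128
Bit 8: 1 × 2^8 = 256
Bit 9: 1 × 2^9 = 512
Bit 10: 1 × 2^10 = 1024
Bit 12: 1 × 2^12 = 4096
Sum = 1 + 2 + 4 + 64 + 128 + 256 + 512 + 1024 + 4096
= 6087


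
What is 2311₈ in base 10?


Positional values:
Position 0: 1 × 8^0 = 1
Position 1: 1 × 8^1 = 8
Position 2: 3 × 8^2 = 192
Position 3: 2 × 8^3 = 1024
Sum = 1 + 8 + 192 + 1024
= 1225


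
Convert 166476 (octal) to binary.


Each octal digit → 3 binary bits:
  1 = 001
  6 = 110
  6 = 110
  4 = 100
  7 = 111
  6 = 110
Concatenate: 001 110 110 100 111 110
= 001110110100111110


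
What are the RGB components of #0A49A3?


Hex: #0A49A3
R = 0A₁₆ = 10
G = 49₁₆ = 73
B = A3₁₆ = 163
= RGB(10, 73, 163)


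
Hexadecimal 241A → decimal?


Positional values:
Position 0: A × 16^0 = 10 × 1 = 10
Position 1: 1 × 16^1 = 1 × 16 = 16
Position 2: 4 × 16^2 = 4 × 256 = 1024
Position 3: 2 × 16^3 = 2 × 4096 = 8192
Sum = 10 + 16 + 1024 + 8192
= 9242


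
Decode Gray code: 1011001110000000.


Gray code: 1011001110000000
MSB stays the same: 1
Each subsequent bit = prev_binary XOR current_gray:
  B[1] = 1 XOR 0 = 1
  B[2] = 1 XOR 1 = 0
  B[3] = 0 XOR 1 = 1
  B[4] = 1 XOR 0 = 1
  B[5] = 1 XOR 0 = 1
  B[6] = 1 XOR 1 = 0
  B[7] = 0 XOR 1 = 1
  B[8] = 1 XOR 1 = 0
  B[9] = 0 XOR 0 = 0
  B[10] = 0 XOR 0 = 0
  B[11] = 0 XOR 0 = 0
  B[12] = 0 XOR 0 = 0
  B[13] = 0 XOR 0 = 0
  B[14] = 0 XOR 0 = 0
  B[15] = 0 XOR 0 = 0
= 1101110100000000 (56576 decimal)


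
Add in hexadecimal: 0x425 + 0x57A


Align and add column by column (LSB to MSB, each column mod 16 with carry):
  0425
+ 057A
  ----
  col 0: 5(5) + A(10) + 0 (carry in) = 15 → F(15), carry out 0
  col 1: 2(2) + 7(7) + 0 (carry in) = 9 → 9(9), carry out 0
  col 2: 4(4) + 5(5) + 0 (carry in) = 9 → 9(9), carry out 0
  col 3: 0(0) + 0(0) + 0 (carry in) = 0 → 0(0), carry out 0
Reading digits MSB→LSB: 099F
Strip leading zeros: 99F
= 0x99F


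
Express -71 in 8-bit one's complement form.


Original: 01000111
Invert all bits:
  bit 0: 0 → 1
  bit 1: 1 → 0
  bit 2: 0 → 1
  bit 3: 0 → 1
  bit 4: 0 → 1
  bit 5: 1 → 0
  bit 6: 1 → 0
  bit 7: 1 → 0
= 10111000


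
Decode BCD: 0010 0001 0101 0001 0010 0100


Each 4-bit group → digit:
  0010 → 2
  0001 → 1
  0101 → 5
  0001 → 1
  0010 → 2
  0100 → 4
= 215124


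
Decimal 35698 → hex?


Divide by 16 repeatedly:
35698 ÷ 16 = 2231 remainder 2 (2)
2231 ÷ 16 = 139 remainder 7 (7)
139 ÷ 16 = 8 remainder 11 (B)
8 ÷ 16 = 0 remainder 8 (8)
Reading remainders bottom-up:
= 0x8B72


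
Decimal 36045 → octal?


Divide by 8 repeatedly:
36045 ÷ 8 = 4505 remainder 5
4505 ÷ 8 = 563 remainder 1
563 ÷ 8 = 70 remainder 3
70 ÷ 8 = 8 remainder 6
8 ÷ 8 = 1 remainder 0
1 ÷ 8 = 0 remainder 1
Reading remainders bottom-up:
= 0o106315


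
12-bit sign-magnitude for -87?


Sign bit: 1 (negative)
Magnitude: 87 = 00001010111
= 100001010111


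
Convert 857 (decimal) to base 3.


Divide by 3 repeatedly:
857 ÷ 3 = 285 remainder 2
285 ÷ 3 = 95 remainder 0
95 ÷ 3 = 31 remainder 2
31 ÷ 3 = 10 remainder 1
10 ÷ 3 = 3 remainder 1
3 ÷ 3 = 1 remainder 0
1 ÷ 3 = 0 remainder 1
Reading remainders bottom-up:
= 1011202


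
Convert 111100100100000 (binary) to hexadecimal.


Group into 4-bit nibbles: 0111100100100000
  0111 = 7
  1001 = 9
  0010 = 2
  0000 = 0
= 0x7920


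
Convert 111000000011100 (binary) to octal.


Group into 3-bit groups: 111000000011100
  111 = 7
  000 = 0
  000 = 0
  011 = 3
  100 = 4
= 0o70034


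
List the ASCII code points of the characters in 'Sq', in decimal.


String: 'Sq'  (2 characters)
Per-character ASCII lookup:
  'S': uppercase starts at 65: 'S' = 65 + 18 = 83
  'q': lowercase starts at 97: 'q' = 97 + 16 = 113
= 83 113


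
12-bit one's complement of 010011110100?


Original: 010011110100
Invert all bits:
  bit 0: 0 → 1
  bit 1: 1 → 0
  bit 2: 0 → 1
  bit 3: 0 → 1
  bit 4: 1 → 0
  bit 5: 1 → 0
  bit 6: 1 → 0
  bit 7: 1 → 0
  bit 8: 0 → 1
  bit 9: 1 → 0
  bit 10: 0 → 1
  bit 11: 0 → 1
= 101100001011


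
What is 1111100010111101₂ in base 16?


Group into 4-bit nibbles: 1111100010111101
  1111 = F
  1000 = 8
  1011 = B
  1101 = D
= 0xF8BD


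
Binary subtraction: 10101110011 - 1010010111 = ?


Align and subtract column by column (LSB to MSB, borrowing when needed):
  10101110011
- 01010010111
  -----------
  col 0: (1 - 0 borrow-in) - 1 → 1 - 1 = 0, borrow out 0
  col 1: (1 - 0 borrow-in) - 1 → 1 - 1 = 0, borrow out 0
  col 2: (0 - 0 borrow-in) - 1 → borrow from next column: (0+2) - 1 = 1, borrow out 1
  col 3: (0 - 1 borrow-in) - 0 → borrow from next column: (-1+2) - 0 = 1, borrow out 1
  col 4: (1 - 1 borrow-in) - 1 → borrow from next column: (0+2) - 1 = 1, borrow out 1
  col 5: (1 - 1 borrow-in) - 0 → 0 - 0 = 0, borrow out 0
  col 6: (1 - 0 borrow-in) - 0 → 1 - 0 = 1, borrow out 0
  col 7: (0 - 0 borrow-in) - 1 → borrow from next column: (0+2) - 1 = 1, borrow out 1
  col 8: (1 - 1 borrow-in) - 0 → 0 - 0 = 0, borrow out 0
  col 9: (0 - 0 borrow-in) - 1 → borrow from next column: (0+2) - 1 = 1, borrow out 1
  col 10: (1 - 1 borrow-in) - 0 → 0 - 0 = 0, borrow out 0
Reading bits MSB→LSB: 01011011100
Strip leading zeros: 1011011100
= 1011011100


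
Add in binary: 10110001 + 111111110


Align and add column by column (LSB to MSB, carry propagating):
  0010110001
+ 0111111110
  ----------
  col 0: 1 + 0 + 0 (carry in) = 1 → bit 1, carry out 0
  col 1: 0 + 1 + 0 (carry in) = 1 → bit 1, carry out 0
  col 2: 0 + 1 + 0 (carry in) = 1 → bit 1, carry out 0
  col 3: 0 + 1 + 0 (carry in) = 1 → bit 1, carry out 0
  col 4: 1 + 1 + 0 (carry in) = 2 → bit 0, carry out 1
  col 5: 1 + 1 + 1 (carry in) = 3 → bit 1, carry out 1
  col 6: 0 + 1 + 1 (carry in) = 2 → bit 0, carry out 1
  col 7: 1 + 1 + 1 (carry in) = 3 → bit 1, carry out 1
  col 8: 0 + 1 + 1 (carry in) = 2 → bit 0, carry out 1
  col 9: 0 + 0 + 1 (carry in) = 1 → bit 1, carry out 0
Reading bits MSB→LSB: 1010101111
Strip leading zeros: 1010101111
= 1010101111


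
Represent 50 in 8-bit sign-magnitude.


Sign bit: 0 (positive)
Magnitude: 50 = 0110010
= 00110010


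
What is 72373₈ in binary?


Each octal digit → 3 binary bits:
  7 = 111
  2 = 010
  3 = 011
  7 = 111
  3 = 011
Concatenate: 111 010 011 111 011
= 111010011111011


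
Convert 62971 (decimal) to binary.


Divide by 2 repeatedly:
62971 ÷ 2 = 31485 remainder 1
31485 ÷ 2 = 15742 remainder 1
15742 ÷ 2 = 7871 remainder 0
7871 ÷ 2 = 3935 remainder 1
3935 ÷ 2 = 1967 remainder 1
1967 ÷ 2 = 983 remainder 1
983 ÷ 2 = 491 remainder 1
491 ÷ 2 = 245 remainder 1
245 ÷ 2 = 122 remainder 1
122 ÷ 2 = 61 remainder 0
61 ÷ 2 = 30 remainder 1
30 ÷ 2 = 15 remainder 0
15 ÷ 2 = 7 remainder 1
7 ÷ 2 = 3 remainder 1
3 ÷ 2 = 1 remainder 1
1 ÷ 2 = 0 remainder 1
Reading remainders bottom-up:
= 1111010111111011


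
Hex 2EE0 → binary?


Each hex digit → 4 binary bits:
  2 = 0010
  E = 1110
  E = 1110
  0 = 0000
Concatenate: 0010 1110 1110 0000
= 0010111011100000


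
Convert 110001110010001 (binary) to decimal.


Positional values:
Bit 0: 1 × 2^0 = 1
Bit 4: 1 × 2^4 = 16
Bit 7: 1 × 2^7 = 128
Bit 8: 1 × 2^8 = 256
Bit 9: 1 × 2^9 = 512
Bit 13: 1 × 2^13 = 8192
Bit 14: 1 × 2^14 = 16384
Sum = 1 + 16 + 128 + 256 + 512 + 8192 + 16384
= 25489


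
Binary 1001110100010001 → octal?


Group into 3-bit groups: 001001110100010001
  001 = 1
  001 = 1
  110 = 6
  100 = 4
  010 = 2
  001 = 1
= 0o116421


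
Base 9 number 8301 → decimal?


Positional values (base 9):
  1 × 9^0 = 1 × 1 = 1
  0 × 9^1 = 0 × 9 = 0
  3 × 9^2 = 3 × 81 = 243
  8 × 9^3 = 8 × 729 = 5832
Sum = 1 + 0 + 243 + 5832
= 6076


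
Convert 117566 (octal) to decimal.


Positional values:
Position 0: 6 × 8^0 = 6
Position 1: 6 × 8^1 = 48
Position 2: 5 × 8^2 = 320
Position 3: 7 × 8^3 = 3584
Position 4: 1 × 8^4 = 4096
Position 5: 1 × 8^5 = 32768
Sum = 6 + 48 + 320 + 3584 + 4096 + 32768
= 40822


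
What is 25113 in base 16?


Divide by 16 repeatedly:
25113 ÷ 16 = 1569 remainder 9 (9)
1569 ÷ 16 = 98 remainder 1 (1)
98 ÷ 16 = 6 remainder 2 (2)
6 ÷ 16 = 0 remainder 6 (6)
Reading remainders bottom-up:
= 0x6219


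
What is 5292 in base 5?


Divide by 5 repeatedly:
5292 ÷ 5 = 1058 remainder 2
1058 ÷ 5 = 211 remainder 3
211 ÷ 5 = 42 remainder 1
42 ÷ 5 = 8 remainder 2
8 ÷ 5 = 1 remainder 3
1 ÷ 5 = 0 remainder 1
Reading remainders bottom-up:
= 132132


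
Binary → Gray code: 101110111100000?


Binary: 101110111100000
Gray code: G = B XOR (B >> 1)
B >> 1 = 010111011110000
101110111100000 XOR 010111011110000:
  1 XOR 0 = 1
  0 XOR 1 = 1
  1 XOR 0 = 1
  1 XOR 1 = 0
  1 XOR 1 = 0
  0 XOR 1 = 1
  1 XOR 0 = 1
  1 XOR 1 = 0
  1 XOR 1 = 0
  1 XOR 1 = 0
  0 XOR 1 = 1
  0 XOR 0 = 0
  0 XOR 0 = 0
  0 XOR 0 = 0
  0 XOR 0 = 0
= 111001100010000


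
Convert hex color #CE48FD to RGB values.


Hex: #CE48FD
R = CE₁₆ = 206
G = 48₁₆ = 72
B = FD₁₆ = 253
= RGB(206, 72, 253)


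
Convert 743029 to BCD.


Each digit → 4-bit binary:
  7 → 0111
  4 → 0100
  3 → 0011
  0 → 0000
  2 → 0010
  9 → 1001
= 0111 0100 0011 0000 0010 1001


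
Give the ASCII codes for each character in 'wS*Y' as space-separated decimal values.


String: 'wS*Y'  (4 characters)
Per-character ASCII lookup:
  'w': lowercase starts at 97: 'w' = 97 + 22 = 119
  'S': uppercase starts at 65: 'S' = 65 + 18 = 83
  '*': special character: '*' = 42
  'Y': uppercase starts at 65: 'Y' = 65 + 24 = 89
= 119 83 42 89


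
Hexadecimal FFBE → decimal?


Positional values:
Position 0: E × 16^0 = 14 × 1 = 14
Position 1: B × 16^1 = 11 × 16 = 176
Position 2: F × 16^2 = 15 × 256 = 3840
Position 3: F × 16^3 = 15 × 4096 = 61440
Sum = 14 + 176 + 3840 + 61440
= 65470


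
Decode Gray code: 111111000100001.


Gray code: 111111000100001
MSB stays the same: 1
Each subsequent bit = prev_binary XOR current_gray:
  B[1] = 1 XOR 1 = 0
  B[2] = 0 XOR 1 = 1
  B[3] = 1 XOR 1 = 0
  B[4] = 0 XOR 1 = 1
  B[5] = 1 XOR 1 = 0
  B[6] = 0 XOR 0 = 0
  B[7] = 0 XOR 0 = 0
  B[8] = 0 XOR 0 = 0
  B[9] = 0 XOR 1 = 1
  B[10] = 1 XOR 0 = 1
  B[11] = 1 XOR 0 = 1
  B[12] = 1 XOR 0 = 1
  B[13] = 1 XOR 0 = 1
  B[14] = 1 XOR 1 = 0
= 101010000111110 (21566 decimal)


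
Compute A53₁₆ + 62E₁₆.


Align and add column by column (LSB to MSB, each column mod 16 with carry):
  0A53
+ 062E
  ----
  col 0: 3(3) + E(14) + 0 (carry in) = 17 → 1(1), carry out 1
  col 1: 5(5) + 2(2) + 1 (carry in) = 8 → 8(8), carry out 0
  col 2: A(10) + 6(6) + 0 (carry in) = 16 → 0(0), carry out 1
  col 3: 0(0) + 0(0) + 1 (carry in) = 1 → 1(1), carry out 0
Reading digits MSB→LSB: 1081
Strip leading zeros: 1081
= 0x1081


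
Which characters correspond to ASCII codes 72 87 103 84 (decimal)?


Codes (decimal): 72 87 103 84
Per-code ASCII lookup:
  72  (range 65-90: uppercase, 72 - 65 = 7) → 'H'
  87  (range 65-90: uppercase, 87 - 65 = 22) → 'W'
  103  (range 97-122: lowercase, 103 - 97 = 6) → 'g'
  84  (range 65-90: uppercase, 84 - 65 = 19) → 'T'
= 'HWgT'


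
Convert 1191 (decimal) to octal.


Divide by 8 repeatedly:
1191 ÷ 8 = 148 remainder 7
148 ÷ 8 = 18 remainder 4
18 ÷ 8 = 2 remainder 2
2 ÷ 8 = 0 remainder 2
Reading remainders bottom-up:
= 0o2247


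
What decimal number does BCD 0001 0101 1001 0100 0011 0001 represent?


Each 4-bit group → digit:
  0001 → 1
  0101 → 5
  1001 → 9
  0100 → 4
  0011 → 3
  0001 → 1
= 159431


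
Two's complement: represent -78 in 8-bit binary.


Original: 01001110
Step 1 - Invert all bits: 10110001
Step 2 - Add 1: 10110001 + 1
= 10110010 (represents -78)


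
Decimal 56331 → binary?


Divide by 2 repeatedly:
56331 ÷ 2 = 28165 remainder 1
28165 ÷ 2 = 14082 remainder 1
14082 ÷ 2 = 7041 remainder 0
7041 ÷ 2 = 3520 remainder 1
3520 ÷ 2 = 1760 remainder 0
1760 ÷ 2 = 880 remainder 0
880 ÷ 2 = 440 remainder 0
440 ÷ 2 = 220 remainder 0
220 ÷ 2 = 110 remainder 0
110 ÷ 2 = 55 remainder 0
55 ÷ 2 = 27 remainder 1
27 ÷ 2 = 13 remainder 1
13 ÷ 2 = 6 remainder 1
6 ÷ 2 = 3 remainder 0
3 ÷ 2 = 1 remainder 1
1 ÷ 2 = 0 remainder 1
Reading remainders bottom-up:
= 1101110000001011


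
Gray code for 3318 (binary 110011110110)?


Binary: 110011110110
Gray code: G = B XOR (B >> 1)
B >> 1 = 011001111011
110011110110 XOR 011001111011:
  1 XOR 0 = 1
  1 XOR 1 = 0
  0 XOR 1 = 1
  0 XOR 0 = 0
  1 XOR 0 = 1
  1 XOR 1 = 0
  1 XOR 1 = 0
  1 XOR 1 = 0
  0 XOR 1 = 1
  1 XOR 0 = 1
  1 XOR 1 = 0
  0 XOR 1 = 1
= 101010001101


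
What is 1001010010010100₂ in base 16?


Group into 4-bit nibbles: 1001010010010100
  1001 = 9
  0100 = 4
  1001 = 9
  0100 = 4
= 0x9494


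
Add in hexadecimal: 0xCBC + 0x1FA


Align and add column by column (LSB to MSB, each column mod 16 with carry):
  0CBC
+ 01FA
  ----
  col 0: C(12) + A(10) + 0 (carry in) = 22 → 6(6), carry out 1
  col 1: B(11) + F(15) + 1 (carry in) = 27 → B(11), carry out 1
  col 2: C(12) + 1(1) + 1 (carry in) = 14 → E(14), carry out 0
  col 3: 0(0) + 0(0) + 0 (carry in) = 0 → 0(0), carry out 0
Reading digits MSB→LSB: 0EB6
Strip leading zeros: EB6
= 0xEB6


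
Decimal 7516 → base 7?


Divide by 7 repeatedly:
7516 ÷ 7 = 1073 remainder 5
1073 ÷ 7 = 153 remainder 2
153 ÷ 7 = 21 remainder 6
21 ÷ 7 = 3 remainder 0
3 ÷ 7 = 0 remainder 3
Reading remainders bottom-up:
= 30625


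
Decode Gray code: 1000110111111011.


Gray code: 1000110111111011
MSB stays the same: 1
Each subsequent bit = prev_binary XOR current_gray:
  B[1] = 1 XOR 0 = 1
  B[2] = 1 XOR 0 = 1
  B[3] = 1 XOR 0 = 1
  B[4] = 1 XOR 1 = 0
  B[5] = 0 XOR 1 = 1
  B[6] = 1 XOR 0 = 1
  B[7] = 1 XOR 1 = 0
  B[8] = 0 XOR 1 = 1
  B[9] = 1 XOR 1 = 0
  B[10] = 0 XOR 1 = 1
  B[11] = 1 XOR 1 = 0
  B[12] = 0 XOR 1 = 1
  B[13] = 1 XOR 0 = 1
  B[14] = 1 XOR 1 = 0
  B[15] = 0 XOR 1 = 1
= 1111011010101101 (63149 decimal)


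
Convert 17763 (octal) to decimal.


Positional values:
Position 0: 3 × 8^0 = 3
Position 1: 6 × 8^1 = 48
Position 2: 7 × 8^2 = 448
Position 3: 7 × 8^3 = 3584
Position 4: 1 × 8^4 = 4096
Sum = 3 + 48 + 448 + 3584 + 4096
= 8179


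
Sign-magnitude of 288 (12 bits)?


Sign bit: 0 (positive)
Magnitude: 288 = 00100100000
= 000100100000


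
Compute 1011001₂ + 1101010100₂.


Align and add column by column (LSB to MSB, carry propagating):
  00001011001
+ 01101010100
  -----------
  col 0: 1 + 0 + 0 (carry in) = 1 → bit 1, carry out 0
  col 1: 0 + 0 + 0 (carry in) = 0 → bit 0, carry out 0
  col 2: 0 + 1 + 0 (carry in) = 1 → bit 1, carry out 0
  col 3: 1 + 0 + 0 (carry in) = 1 → bit 1, carry out 0
  col 4: 1 + 1 + 0 (carry in) = 2 → bit 0, carry out 1
  col 5: 0 + 0 + 1 (carry in) = 1 → bit 1, carry out 0
  col 6: 1 + 1 + 0 (carry in) = 2 → bit 0, carry out 1
  col 7: 0 + 0 + 1 (carry in) = 1 → bit 1, carry out 0
  col 8: 0 + 1 + 0 (carry in) = 1 → bit 1, carry out 0
  col 9: 0 + 1 + 0 (carry in) = 1 → bit 1, carry out 0
  col 10: 0 + 0 + 0 (carry in) = 0 → bit 0, carry out 0
Reading bits MSB→LSB: 01110101101
Strip leading zeros: 1110101101
= 1110101101


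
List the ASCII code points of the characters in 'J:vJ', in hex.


String: 'J:vJ'  (4 characters)
Per-character ASCII lookup:
  'J': uppercase starts at 65: 'J' = 65 + 9 = 74 → 0x4A
  ':': special character: ':' = 58 → 0x3A
  'v': lowercase starts at 97: 'v' = 97 + 21 = 118 → 0x76
  'J': uppercase starts at 65: 'J' = 65 + 9 = 74 → 0x4A
= 0x4A 0x3A 0x76 0x4A


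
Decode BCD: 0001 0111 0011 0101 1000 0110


Each 4-bit group → digit:
  0001 → 1
  0111 → 7
  0011 → 3
  0101 → 5
  1000 → 8
  0110 → 6
= 173586


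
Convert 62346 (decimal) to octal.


Divide by 8 repeatedly:
62346 ÷ 8 = 7793 remainder 2
7793 ÷ 8 = 974 remainder 1
974 ÷ 8 = 121 remainder 6
121 ÷ 8 = 15 remainder 1
15 ÷ 8 = 1 remainder 7
1 ÷ 8 = 0 remainder 1
Reading remainders bottom-up:
= 0o171612


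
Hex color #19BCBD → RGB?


Hex: #19BCBD
R = 19₁₆ = 25
G = BC₁₆ = 188
B = BD₁₆ = 189
= RGB(25, 188, 189)


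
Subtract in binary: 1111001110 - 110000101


Align and subtract column by column (LSB to MSB, borrowing when needed):
  1111001110
- 0110000101
  ----------
  col 0: (0 - 0 borrow-in) - 1 → borrow from next column: (0+2) - 1 = 1, borrow out 1
  col 1: (1 - 1 borrow-in) - 0 → 0 - 0 = 0, borrow out 0
  col 2: (1 - 0 borrow-in) - 1 → 1 - 1 = 0, borrow out 0
  col 3: (1 - 0 borrow-in) - 0 → 1 - 0 = 1, borrow out 0
  col 4: (0 - 0 borrow-in) - 0 → 0 - 0 = 0, borrow out 0
  col 5: (0 - 0 borrow-in) - 0 → 0 - 0 = 0, borrow out 0
  col 6: (1 - 0 borrow-in) - 0 → 1 - 0 = 1, borrow out 0
  col 7: (1 - 0 borrow-in) - 1 → 1 - 1 = 0, borrow out 0
  col 8: (1 - 0 borrow-in) - 1 → 1 - 1 = 0, borrow out 0
  col 9: (1 - 0 borrow-in) - 0 → 1 - 0 = 1, borrow out 0
Reading bits MSB→LSB: 1001001001
Strip leading zeros: 1001001001
= 1001001001


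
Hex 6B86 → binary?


Each hex digit → 4 binary bits:
  6 = 0110
  B = 1011
  8 = 1000
  6 = 0110
Concatenate: 0110 1011 1000 0110
= 0110101110000110


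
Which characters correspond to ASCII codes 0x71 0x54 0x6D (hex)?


Codes (hex): 0x71 0x54 0x6D
Per-code ASCII lookup:
  0x71 = 113  (range 97-122: lowercase, 113 - 97 = 16) → 'q'
  0x54 = 84  (range 65-90: uppercase, 84 - 65 = 19) → 'T'
  0x6D = 109  (range 97-122: lowercase, 109 - 97 = 12) → 'm'
= 'qTm'


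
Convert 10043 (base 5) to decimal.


Positional values (base 5):
  3 × 5^0 = 3 × 1 = 3
  4 × 5^1 = 4 × 5 = 20
  0 × 5^2 = 0 × 25 = 0
  0 × 5^3 = 0 × 125 = 0
  1 × 5^4 = 1 × 625 = 625
Sum = 3 + 20 + 0 + 0 + 625
= 648


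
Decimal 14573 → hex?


Divide by 16 repeatedly:
14573 ÷ 16 = 910 remainder 13 (D)
910 ÷ 16 = 56 remainder 14 (E)
56 ÷ 16 = 3 remainder 8 (8)
3 ÷ 16 = 0 remainder 3 (3)
Reading remainders bottom-up:
= 0x38ED


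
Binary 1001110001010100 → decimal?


Positional values:
Bit 2: 1 × 2^2 = 4
Bit 4: 1 × 2^4 = 16
Bit 6: 1 × 2^6 = 64
Bit 10: 1 × 2^10 = 1024
Bit 11: 1 × 2^11 = 2048
Bit 12: 1 × 2^12 = 4096
Bit 15: 1 × 2^15 = 32768
Sum = 4 + 16 + 64 + 1024 + 2048 + 4096 + 32768
= 40020


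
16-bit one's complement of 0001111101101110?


Original: 0001111101101110
Invert all bits:
  bit 0: 0 → 1
  bit 1: 0 → 1
  bit 2: 0 → 1
  bit 3: 1 → 0
  bit 4: 1 → 0
  bit 5: 1 → 0
  bit 6: 1 → 0
  bit 7: 1 → 0
  bit 8: 0 → 1
  bit 9: 1 → 0
  bit 10: 1 → 0
  bit 11: 0 → 1
  bit 12: 1 → 0
  bit 13: 1 → 0
  bit 14: 1 → 0
  bit 15: 0 → 1
= 1110000010010001


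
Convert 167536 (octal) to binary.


Each octal digit → 3 binary bits:
  1 = 001
  6 = 110
  7 = 111
  5 = 101
  3 = 011
  6 = 110
Concatenate: 001 110 111 101 011 110
= 001110111101011110


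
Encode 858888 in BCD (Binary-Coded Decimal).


Each digit → 4-bit binary:
  8 → 1000
  5 → 0101
  8 → 1000
  8 → 1000
  8 → 1000
  8 → 1000
= 1000 0101 1000 1000 1000 1000


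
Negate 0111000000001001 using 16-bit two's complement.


Original: 0111000000001001
Step 1 - Invert all bits: 1000111111110110
Step 2 - Add 1: 1000111111110110 + 1
= 1000111111110111 (represents -28681)


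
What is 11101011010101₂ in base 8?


Group into 3-bit groups: 011101011010101
  011 = 3
  101 = 5
  011 = 3
  010 = 2
  101 = 5
= 0o35325


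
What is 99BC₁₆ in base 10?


Positional values:
Position 0: C × 16^0 = 12 × 1 = 12
Position 1: B × 16^1 = 11 × 16 = 176
Position 2: 9 × 16^2 = 9 × 256 = 2304
Position 3: 9 × 16^3 = 9 × 4096 = 36864
Sum = 12 + 176 + 2304 + 36864
= 39356


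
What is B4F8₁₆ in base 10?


Positional values:
Position 0: 8 × 16^0 = 8 × 1 = 8
Position 1: F × 16^1 = 15 × 16 = 240
Position 2: 4 × 16^2 = 4 × 256 = 1024
Position 3: B × 16^3 = 11 × 4096 = 45056
Sum = 8 + 240 + 1024 + 45056
= 46328


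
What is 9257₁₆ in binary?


Each hex digit → 4 binary bits:
  9 = 1001
  2 = 0010
  5 = 0101
  7 = 0111
Concatenate: 1001 0010 0101 0111
= 1001001001010111


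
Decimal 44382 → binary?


Divide by 2 repeatedly:
44382 ÷ 2 = 22191 remainder 0
22191 ÷ 2 = 11095 remainder 1
11095 ÷ 2 = 5547 remainder 1
5547 ÷ 2 = 2773 remainder 1
2773 ÷ 2 = 1386 remainder 1
1386 ÷ 2 = 693 remainder 0
693 ÷ 2 = 346 remainder 1
346 ÷ 2 = 173 remainder 0
173 ÷ 2 = 86 remainder 1
86 ÷ 2 = 43 remainder 0
43 ÷ 2 = 21 remainder 1
21 ÷ 2 = 10 remainder 1
10 ÷ 2 = 5 remainder 0
5 ÷ 2 = 2 remainder 1
2 ÷ 2 = 1 remainder 0
1 ÷ 2 = 0 remainder 1
Reading remainders bottom-up:
= 1010110101011110


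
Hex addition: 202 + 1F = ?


Align and add column by column (LSB to MSB, each column mod 16 with carry):
  0202
+ 001F
  ----
  col 0: 2(2) + F(15) + 0 (carry in) = 17 → 1(1), carry out 1
  col 1: 0(0) + 1(1) + 1 (carry in) = 2 → 2(2), carry out 0
  col 2: 2(2) + 0(0) + 0 (carry in) = 2 → 2(2), carry out 0
  col 3: 0(0) + 0(0) + 0 (carry in) = 0 → 0(0), carry out 0
Reading digits MSB→LSB: 0221
Strip leading zeros: 221
= 0x221


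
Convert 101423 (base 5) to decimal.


Positional values (base 5):
  3 × 5^0 = 3 × 1 = 3
  2 × 5^1 = 2 × 5 = 10
  4 × 5^2 = 4 × 25 = 100
  1 × 5^3 = 1 × 125 = 125
  0 × 5^4 = 0 × 625 = 0
  1 × 5^5 = 1 × 3125 = 3125
Sum = 3 + 10 + 100 + 125 + 0 + 3125
= 3363


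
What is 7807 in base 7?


Divide by 7 repeatedly:
7807 ÷ 7 = 1115 remainder 2
1115 ÷ 7 = 159 remainder 2
159 ÷ 7 = 22 remainder 5
22 ÷ 7 = 3 remainder 1
3 ÷ 7 = 0 remainder 3
Reading remainders bottom-up:
= 31522


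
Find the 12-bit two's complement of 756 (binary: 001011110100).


Original: 001011110100
Step 1 - Invert all bits: 110100001011
Step 2 - Add 1: 110100001011 + 1
= 110100001100 (represents -756)


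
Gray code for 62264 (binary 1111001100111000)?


Binary: 1111001100111000
Gray code: G = B XOR (B >> 1)
B >> 1 = 0111100110011100
1111001100111000 XOR 0111100110011100:
  1 XOR 0 = 1
  1 XOR 1 = 0
  1 XOR 1 = 0
  1 XOR 1 = 0
  0 XOR 1 = 1
  0 XOR 0 = 0
  1 XOR 0 = 1
  1 XOR 1 = 0
  0 XOR 1 = 1
  0 XOR 0 = 0
  1 XOR 0 = 1
  1 XOR 1 = 0
  1 XOR 1 = 0
  0 XOR 1 = 1
  0 XOR 0 = 0
  0 XOR 0 = 0
= 1000101010100100


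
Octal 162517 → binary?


Each octal digit → 3 binary bits:
  1 = 001
  6 = 110
  2 = 010
  5 = 101
  1 = 001
  7 = 111
Concatenate: 001 110 010 101 001 111
= 001110010101001111


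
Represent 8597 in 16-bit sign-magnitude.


Sign bit: 0 (positive)
Magnitude: 8597 = 010000110010101
= 0010000110010101


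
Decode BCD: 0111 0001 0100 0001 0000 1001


Each 4-bit group → digit:
  0111 → 7
  0001 → 1
  0100 → 4
  0001 → 1
  0000 → 0
  1001 → 9
= 714109


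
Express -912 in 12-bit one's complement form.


Original: 001110010000
Invert all bits:
  bit 0: 0 → 1
  bit 1: 0 → 1
  bit 2: 1 → 0
  bit 3: 1 → 0
  bit 4: 1 → 0
  bit 5: 0 → 1
  bit 6: 0 → 1
  bit 7: 1 → 0
  bit 8: 0 → 1
  bit 9: 0 → 1
  bit 10: 0 → 1
  bit 11: 0 → 1
= 110001101111


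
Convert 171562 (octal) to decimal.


Positional values:
Position 0: 2 × 8^0 = 2
Position 1: 6 × 8^1 = 48
Position 2: 5 × 8^2 = 320
Position 3: 1 × 8^3 = 512
Position 4: 7 × 8^4 = 28672
Position 5: 1 × 8^5 = 32768
Sum = 2 + 48 + 320 + 512 + 28672 + 32768
= 62322


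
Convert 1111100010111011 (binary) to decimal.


Positional values:
Bit 0: 1 × 2^0 = 1
Bit 1: 1 × 2^1 = 2
Bit 3: 1 × 2^3 = 8
Bit 4: 1 × 2^4 = 16
Bit 5: 1 × 2^5 = 32
Bit 7: 1 × 2^7 = 128
Bit 11: 1 × 2^11 = 2048
Bit 12: 1 × 2^12 = 4096
Bit 13: 1 × 2^13 = 8192
Bit 14: 1 × 2^14 = 16384
Bit 15: 1 × 2^15 = 32768
Sum = 1 + 2 + 8 + 16 + 32 + 128 + 2048 + 4096 + 8192 + 16384 + 32768
= 63675


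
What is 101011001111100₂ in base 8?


Group into 3-bit groups: 101011001111100
  101 = 5
  011 = 3
  001 = 1
  111 = 7
  100 = 4
= 0o53174


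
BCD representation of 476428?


Each digit → 4-bit binary:
  4 → 0100
  7 → 0111
  6 → 0110
  4 → 0100
  2 → 0010
  8 → 1000
= 0100 0111 0110 0100 0010 1000


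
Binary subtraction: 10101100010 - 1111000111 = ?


Align and subtract column by column (LSB to MSB, borrowing when needed):
  10101100010
- 01111000111
  -----------
  col 0: (0 - 0 borrow-in) - 1 → borrow from next column: (0+2) - 1 = 1, borrow out 1
  col 1: (1 - 1 borrow-in) - 1 → borrow from next column: (0+2) - 1 = 1, borrow out 1
  col 2: (0 - 1 borrow-in) - 1 → borrow from next column: (-1+2) - 1 = 0, borrow out 1
  col 3: (0 - 1 borrow-in) - 0 → borrow from next column: (-1+2) - 0 = 1, borrow out 1
  col 4: (0 - 1 borrow-in) - 0 → borrow from next column: (-1+2) - 0 = 1, borrow out 1
  col 5: (1 - 1 borrow-in) - 0 → 0 - 0 = 0, borrow out 0
  col 6: (1 - 0 borrow-in) - 1 → 1 - 1 = 0, borrow out 0
  col 7: (0 - 0 borrow-in) - 1 → borrow from next column: (0+2) - 1 = 1, borrow out 1
  col 8: (1 - 1 borrow-in) - 1 → borrow from next column: (0+2) - 1 = 1, borrow out 1
  col 9: (0 - 1 borrow-in) - 1 → borrow from next column: (-1+2) - 1 = 0, borrow out 1
  col 10: (1 - 1 borrow-in) - 0 → 0 - 0 = 0, borrow out 0
Reading bits MSB→LSB: 00110011011
Strip leading zeros: 110011011
= 110011011


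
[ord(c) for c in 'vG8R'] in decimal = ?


String: 'vG8R'  (4 characters)
Per-character ASCII lookup:
  'v': lowercase starts at 97: 'v' = 97 + 21 = 118
  'G': uppercase starts at 65: 'G' = 65 + 6 = 71
  '8': digits start at 48: '8' = 48 + 8 = 56
  'R': uppercase starts at 65: 'R' = 65 + 17 = 82
= 118 71 56 82


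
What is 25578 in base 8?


Divide by 8 repeatedly:
25578 ÷ 8 = 3197 remainder 2
3197 ÷ 8 = 399 remainder 5
399 ÷ 8 = 49 remainder 7
49 ÷ 8 = 6 remainder 1
6 ÷ 8 = 0 remainder 6
Reading remainders bottom-up:
= 0o61752


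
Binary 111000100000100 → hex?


Group into 4-bit nibbles: 0111000100000100
  0111 = 7
  0001 = 1
  0000 = 0
  0100 = 4
= 0x7104


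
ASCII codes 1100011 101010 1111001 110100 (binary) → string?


Codes (binary): 1100011 101010 1111001 110100
Per-code ASCII lookup:
  1100011 = 99  (range 97-122: lowercase, 99 - 97 = 2) → 'c'
  101010 = 42  (special character) → '*'
  1111001 = 121  (range 97-122: lowercase, 121 - 97 = 24) → 'y'
  110100 = 52  (range 48-57: digits, 52 - 48 = 4) → '4'
= 'c*y4'


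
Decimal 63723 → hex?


Divide by 16 repeatedly:
63723 ÷ 16 = 3982 remainder 11 (B)
3982 ÷ 16 = 248 remainder 14 (E)
248 ÷ 16 = 15 remainder 8 (8)
15 ÷ 16 = 0 remainder 15 (F)
Reading remainders bottom-up:
= 0xF8EB


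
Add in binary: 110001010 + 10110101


Align and add column by column (LSB to MSB, carry propagating):
  0110001010
+ 0010110101
  ----------
  col 0: 0 + 1 + 0 (carry in) = 1 → bit 1, carry out 0
  col 1: 1 + 0 + 0 (carry in) = 1 → bit 1, carry out 0
  col 2: 0 + 1 + 0 (carry in) = 1 → bit 1, carry out 0
  col 3: 1 + 0 + 0 (carry in) = 1 → bit 1, carry out 0
  col 4: 0 + 1 + 0 (carry in) = 1 → bit 1, carry out 0
  col 5: 0 + 1 + 0 (carry in) = 1 → bit 1, carry out 0
  col 6: 0 + 0 + 0 (carry in) = 0 → bit 0, carry out 0
  col 7: 1 + 1 + 0 (carry in) = 2 → bit 0, carry out 1
  col 8: 1 + 0 + 1 (carry in) = 2 → bit 0, carry out 1
  col 9: 0 + 0 + 1 (carry in) = 1 → bit 1, carry out 0
Reading bits MSB→LSB: 1000111111
Strip leading zeros: 1000111111
= 1000111111


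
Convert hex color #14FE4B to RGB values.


Hex: #14FE4B
R = 14₁₆ = 20
G = FE₁₆ = 254
B = 4B₁₆ = 75
= RGB(20, 254, 75)


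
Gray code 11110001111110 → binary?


Gray code: 11110001111110
MSB stays the same: 1
Each subsequent bit = prev_binary XOR current_gray:
  B[1] = 1 XOR 1 = 0
  B[2] = 0 XOR 1 = 1
  B[3] = 1 XOR 1 = 0
  B[4] = 0 XOR 0 = 0
  B[5] = 0 XOR 0 = 0
  B[6] = 0 XOR 0 = 0
  B[7] = 0 XOR 1 = 1
  B[8] = 1 XOR 1 = 0
  B[9] = 0 XOR 1 = 1
  B[10] = 1 XOR 1 = 0
  B[11] = 0 XOR 1 = 1
  B[12] = 1 XOR 1 = 0
  B[13] = 0 XOR 0 = 0
= 10100001010100 (10324 decimal)


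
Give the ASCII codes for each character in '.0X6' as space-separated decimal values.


String: '.0X6'  (4 characters)
Per-character ASCII lookup:
  '.': special character: '.' = 46
  '0': digits start at 48: '0' = 48 + 0 = 48
  'X': uppercase starts at 65: 'X' = 65 + 23 = 88
  '6': digits start at 48: '6' = 48 + 6 = 54
= 46 48 88 54


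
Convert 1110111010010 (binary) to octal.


Group into 3-bit groups: 001110111010010
  001 = 1
  110 = 6
  111 = 7
  010 = 2
  010 = 2
= 0o16722


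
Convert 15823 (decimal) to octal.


Divide by 8 repeatedly:
15823 ÷ 8 = 1977 remainder 7
1977 ÷ 8 = 247 remainder 1
247 ÷ 8 = 30 remainder 7
30 ÷ 8 = 3 remainder 6
3 ÷ 8 = 0 remainder 3
Reading remainders bottom-up:
= 0o36717


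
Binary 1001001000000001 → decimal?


Positional values:
Bit 0: 1 × 2^0 = 1
Bit 9: 1 × 2^9 = 512
Bit 12: 1 × 2^12 = 4096
Bit 15: 1 × 2^15 = 32768
Sum = 1 + 512 + 4096 + 32768
= 37377


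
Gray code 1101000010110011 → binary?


Gray code: 1101000010110011
MSB stays the same: 1
Each subsequent bit = prev_binary XOR current_gray:
  B[1] = 1 XOR 1 = 0
  B[2] = 0 XOR 0 = 0
  B[3] = 0 XOR 1 = 1
  B[4] = 1 XOR 0 = 1
  B[5] = 1 XOR 0 = 1
  B[6] = 1 XOR 0 = 1
  B[7] = 1 XOR 0 = 1
  B[8] = 1 XOR 1 = 0
  B[9] = 0 XOR 0 = 0
  B[10] = 0 XOR 1 = 1
  B[11] = 1 XOR 1 = 0
  B[12] = 0 XOR 0 = 0
  B[13] = 0 XOR 0 = 0
  B[14] = 0 XOR 1 = 1
  B[15] = 1 XOR 1 = 0
= 1001111100100010 (40738 decimal)


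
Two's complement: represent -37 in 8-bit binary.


Original: 00100101
Step 1 - Invert all bits: 11011010
Step 2 - Add 1: 11011010 + 1
= 11011011 (represents -37)


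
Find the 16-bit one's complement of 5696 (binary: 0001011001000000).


Original: 0001011001000000
Invert all bits:
  bit 0: 0 → 1
  bit 1: 0 → 1
  bit 2: 0 → 1
  bit 3: 1 → 0
  bit 4: 0 → 1
  bit 5: 1 → 0
  bit 6: 1 → 0
  bit 7: 0 → 1
  bit 8: 0 → 1
  bit 9: 1 → 0
  bit 10: 0 → 1
  bit 11: 0 → 1
  bit 12: 0 → 1
  bit 13: 0 → 1
  bit 14: 0 → 1
  bit 15: 0 → 1
= 1110100110111111


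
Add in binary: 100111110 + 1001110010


Align and add column by column (LSB to MSB, carry propagating):
  00100111110
+ 01001110010
  -----------
  col 0: 0 + 0 + 0 (carry in) = 0 → bit 0, carry out 0
  col 1: 1 + 1 + 0 (carry in) = 2 → bit 0, carry out 1
  col 2: 1 + 0 + 1 (carry in) = 2 → bit 0, carry out 1
  col 3: 1 + 0 + 1 (carry in) = 2 → bit 0, carry out 1
  col 4: 1 + 1 + 1 (carry in) = 3 → bit 1, carry out 1
  col 5: 1 + 1 + 1 (carry in) = 3 → bit 1, carry out 1
  col 6: 0 + 1 + 1 (carry in) = 2 → bit 0, carry out 1
  col 7: 0 + 0 + 1 (carry in) = 1 → bit 1, carry out 0
  col 8: 1 + 0 + 0 (carry in) = 1 → bit 1, carry out 0
  col 9: 0 + 1 + 0 (carry in) = 1 → bit 1, carry out 0
  col 10: 0 + 0 + 0 (carry in) = 0 → bit 0, carry out 0
Reading bits MSB→LSB: 01110110000
Strip leading zeros: 1110110000
= 1110110000


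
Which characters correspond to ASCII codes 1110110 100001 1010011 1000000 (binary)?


Codes (binary): 1110110 100001 1010011 1000000
Per-code ASCII lookup:
  1110110 = 118  (range 97-122: lowercase, 118 - 97 = 21) → 'v'
  100001 = 33  (special character) → '!'
  1010011 = 83  (range 65-90: uppercase, 83 - 65 = 18) → 'S'
  1000000 = 64  (special character) → '@'
= 'v!S@'


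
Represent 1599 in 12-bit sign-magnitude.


Sign bit: 0 (positive)
Magnitude: 1599 = 11000111111
= 011000111111


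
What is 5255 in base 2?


Divide by 2 repeatedly:
5255 ÷ 2 = 2627 remainder 1
2627 ÷ 2 = 1313 remainder 1
1313 ÷ 2 = 656 remainder 1
656 ÷ 2 = 328 remainder 0
328 ÷ 2 = 164 remainder 0
164 ÷ 2 = 82 remainder 0
82 ÷ 2 = 41 remainder 0
41 ÷ 2 = 20 remainder 1
20 ÷ 2 = 10 remainder 0
10 ÷ 2 = 5 remainder 0
5 ÷ 2 = 2 remainder 1
2 ÷ 2 = 1 remainder 0
1 ÷ 2 = 0 remainder 1
Reading remainders bottom-up:
= 1010010000111
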